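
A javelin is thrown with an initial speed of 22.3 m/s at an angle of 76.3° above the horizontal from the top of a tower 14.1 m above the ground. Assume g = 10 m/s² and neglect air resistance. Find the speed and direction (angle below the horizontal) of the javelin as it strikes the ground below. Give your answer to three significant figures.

v_x = 22.3 cos 76.3° = 5.281 m/s (constant).
|v_y| at impact = √((21.67)² + 2×10×14.1) = 27.42 m/s.
Speed = √(5.281² + 27.42²) = 27.9 m/s; angle = arctan(27.42/5.281) = 79.1° below horizontal.

27.9 m/s at 79.1° below the horizontal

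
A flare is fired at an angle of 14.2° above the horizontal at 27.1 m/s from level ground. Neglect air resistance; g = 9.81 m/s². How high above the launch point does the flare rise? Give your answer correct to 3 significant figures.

Vertical component of launch velocity: v_y = 27.1 sin 14.2° = 6.648 m/s.
At the highest point the vertical velocity is zero, so v_y² = 2 g h_max.
h_max = (6.648)² / (2 × 9.81) = 44.20 / 19.62 = 2.25 m.

2.25 m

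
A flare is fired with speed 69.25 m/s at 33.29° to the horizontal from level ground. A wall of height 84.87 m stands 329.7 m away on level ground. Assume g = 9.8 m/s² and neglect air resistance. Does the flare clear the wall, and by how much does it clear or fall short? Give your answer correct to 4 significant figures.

v_x = 69.25 cos 33.29° = 57.886 m/s; v_y0 = 69.25 sin 33.29° = 38.010 m/s.
Time to reach the wall: t = 329.7 / 57.886 = 5.6957 s.
Height at that point: y = 38.010×5.6957 − 4.900×5.6957² = 57.533 m.
That is 84.87 − 57.533 = 27.34 m below the top of the wall, so the flare does not clear it.

No — it falls 27.34 m short of clearing the wall.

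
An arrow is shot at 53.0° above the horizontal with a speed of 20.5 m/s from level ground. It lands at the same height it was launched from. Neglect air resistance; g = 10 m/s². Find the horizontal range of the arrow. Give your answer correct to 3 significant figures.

Components: v_x = 20.5 cos 53.0° = 12.34 m/s, v_y = 20.5 sin 53.0° = 16.37 m/s.
Time of flight (same landing height): t = 2 v_y / g = 2 × 16.37 / 10 = 3.274 s.
Range: R = v_x · t = 12.34 × 3.274 = 40.4 m.

40.4 m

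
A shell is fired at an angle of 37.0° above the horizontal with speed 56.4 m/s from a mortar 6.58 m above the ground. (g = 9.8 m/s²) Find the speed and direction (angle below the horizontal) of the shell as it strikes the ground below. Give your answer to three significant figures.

v_x = 56.4 cos 37.0° = 45.04 m/s (constant).
|v_y| at impact = √((33.94)² + 2×9.8×6.58) = 35.79 m/s.
Speed = √(45.04² + 35.79²) = 57.5 m/s; angle = arctan(35.79/45.04) = 38.5° below horizontal.

57.5 m/s at 38.5° below the horizontal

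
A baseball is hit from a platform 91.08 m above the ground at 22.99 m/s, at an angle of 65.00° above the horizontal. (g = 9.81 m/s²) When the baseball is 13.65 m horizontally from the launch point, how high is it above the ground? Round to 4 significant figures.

v_x = 22.99 cos 65.00° = 9.7160 m/s, v_y0 = 22.99 sin 65.00° = 20.836 m/s.
Time to reach x = 13.65 m: t = x / v_x = 13.65 / 9.7160 = 1.4049 s.
y = 91.08 + v_y0 t − ½ g t² = 91.08 + 20.836×1.4049 − 4.905×1.4049² = 110.7 m.

110.7 m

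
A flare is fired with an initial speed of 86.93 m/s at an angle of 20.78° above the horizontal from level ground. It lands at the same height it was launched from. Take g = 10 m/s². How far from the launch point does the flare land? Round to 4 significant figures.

For level ground, R = v₀² sin(2θ) / g.
sin(2 × 20.78°) = sin 41.560° = 0.6634.
R = (86.93)² × 0.6634 / 10 = 501.3 m.

501.3 m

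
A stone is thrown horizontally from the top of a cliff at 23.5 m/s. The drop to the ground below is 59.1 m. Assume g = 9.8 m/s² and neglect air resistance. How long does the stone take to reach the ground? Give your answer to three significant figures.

3.47 s

The horizontal speed doesn't affect the fall. With v_y0 = 0, h = ½ g t².
t = √(2 × 59.1 / 9.8) = √12.06 = 3.47 s.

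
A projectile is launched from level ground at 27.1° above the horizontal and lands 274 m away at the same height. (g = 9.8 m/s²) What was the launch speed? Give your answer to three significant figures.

On level ground, R = v₀² sin(2θ) / g, so v₀ = √(R g / sin 2θ).
sin(2 × 27.1°) = 0.8111.
v₀ = √(274 × 9.8 / 0.8111) = √3311 = 57.5 m/s.

57.5 m/s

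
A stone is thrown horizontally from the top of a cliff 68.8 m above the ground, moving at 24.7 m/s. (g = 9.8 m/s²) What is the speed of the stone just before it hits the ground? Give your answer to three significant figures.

44.3 m/s

Fall time: t = √(2 × 68.8 / 9.8) = 3.747 s.
At impact: v_x = 24.7 m/s (unchanged), v_y = g t = 9.8 × 3.747 = 36.72 m/s.
Speed = √(v_x² + v_y²) = √(610.1 + 1348) = 44.3 m/s.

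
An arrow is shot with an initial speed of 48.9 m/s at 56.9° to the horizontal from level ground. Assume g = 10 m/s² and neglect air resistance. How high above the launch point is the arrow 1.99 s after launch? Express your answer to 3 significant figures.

61.7 m

v_y0 = 48.9 sin 56.9° = 40.96 m/s.
y(t) = v_y0 t − ½ g t² = 40.96×1.99 − 5.000×1.99² = 61.7 m.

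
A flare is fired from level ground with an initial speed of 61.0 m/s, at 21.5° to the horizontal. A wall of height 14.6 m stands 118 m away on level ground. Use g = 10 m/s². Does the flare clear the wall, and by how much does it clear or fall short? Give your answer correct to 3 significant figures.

v_x = 61.0 cos 21.5° = 56.76 m/s; v_y0 = 61.0 sin 21.5° = 22.36 m/s.
Time to reach the wall: t = 118 / 56.76 = 2.079 s.
Height at that point: y = 22.36×2.079 − 5.000×2.079² = 24.88 m.
That is 24.88 − 14.6 = 10.3 m above the top of the wall, so the flare clears it.

Yes — it clears the wall by 10.3 m.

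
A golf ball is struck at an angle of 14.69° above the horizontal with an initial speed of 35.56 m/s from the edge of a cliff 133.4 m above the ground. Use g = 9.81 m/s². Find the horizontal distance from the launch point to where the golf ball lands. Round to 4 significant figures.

Components: v_x = 35.56 cos 14.69° = 34.398 m/s, v_y = 35.56 sin 14.69° = 9.0176 m/s.
Vertical: 0 = 133.4 + 9.0176 t − ½(9.81) t² ⇒ 4.905 t² − 9.0176 t − 133.4 = 0.
t = [9.0176 + √(81.317 + 2617.3)] / 9.810 = 6.2147 s.
Horizontal: R = v_x · t = 34.398 × 6.2147 = 213.8 m.

213.8 m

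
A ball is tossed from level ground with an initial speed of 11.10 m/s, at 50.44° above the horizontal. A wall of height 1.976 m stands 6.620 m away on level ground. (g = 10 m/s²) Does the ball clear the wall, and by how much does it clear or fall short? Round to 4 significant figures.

v_x = 11.10 cos 50.44° = 7.0694 m/s; v_y0 = 11.10 sin 50.44° = 8.5576 m/s.
Time to reach the wall: t = 6.620 / 7.0694 = 0.93643 s.
Height at that point: y = 8.5576×0.93643 − 5.000×0.93643² = 3.6291 m.
That is 3.6291 − 1.976 = 1.653 m above the top of the wall, so the ball clears it.

Yes — it clears the wall by 1.653 m.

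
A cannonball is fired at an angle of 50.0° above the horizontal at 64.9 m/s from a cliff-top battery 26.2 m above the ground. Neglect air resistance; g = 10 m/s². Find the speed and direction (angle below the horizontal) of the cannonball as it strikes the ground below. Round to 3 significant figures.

v_x = 64.9 cos 50.0° = 41.72 m/s (constant).
|v_y| at impact = √((49.72)² + 2×10×26.2) = 54.74 m/s.
Speed = √(41.72² + 54.74²) = 68.8 m/s; angle = arctan(54.74/41.72) = 52.7° below horizontal.

68.8 m/s at 52.7° below the horizontal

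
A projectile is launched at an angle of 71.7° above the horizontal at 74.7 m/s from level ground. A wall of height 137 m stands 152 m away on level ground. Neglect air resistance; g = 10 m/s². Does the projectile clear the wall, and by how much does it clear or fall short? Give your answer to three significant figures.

v_x = 74.7 cos 71.7° = 23.46 m/s; v_y0 = 74.7 sin 71.7° = 70.92 m/s.
Time to reach the wall: t = 152 / 23.46 = 6.479 s.
Height at that point: y = 70.92×6.479 − 5.000×6.479² = 249.6 m.
That is 249.6 − 137 = 113 m above the top of the wall, so the projectile clears it.

Yes — it clears the wall by 113 m.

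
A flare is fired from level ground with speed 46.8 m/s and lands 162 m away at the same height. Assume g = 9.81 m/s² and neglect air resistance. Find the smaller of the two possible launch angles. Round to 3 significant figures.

23.3°

Level-ground range: R = v₀² sin(2θ)/g ⇒ sin 2θ = R g / v₀² = 162×9.81/46.8² = 0.7256.
2θ = arcsin(0.7256) = 46.52° or 180° − 46.52° = 133.48°.
So θ = 23.3° or θ = 66.7°.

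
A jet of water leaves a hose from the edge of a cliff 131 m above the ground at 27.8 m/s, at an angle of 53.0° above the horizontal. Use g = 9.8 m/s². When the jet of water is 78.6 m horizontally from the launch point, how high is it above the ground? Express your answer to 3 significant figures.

127 m

v_x = 27.8 cos 53.0° = 16.73 m/s, v_y0 = 27.8 sin 53.0° = 22.20 m/s.
Time to reach x = 78.6 m: t = x / v_x = 78.6 / 16.73 = 4.698 s.
y = 131 + v_y0 t − ½ g t² = 131 + 22.20×4.698 − 4.900×4.698² = 127 m.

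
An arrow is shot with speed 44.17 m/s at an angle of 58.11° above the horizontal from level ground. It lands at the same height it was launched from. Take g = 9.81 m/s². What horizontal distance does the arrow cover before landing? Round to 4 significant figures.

For level ground, R = v₀² sin(2θ) / g.
sin(2 × 58.11°) = sin 116.22° = 0.8971.
R = (44.17)² × 0.8971 / 9.81 = 178.4 m.

178.4 m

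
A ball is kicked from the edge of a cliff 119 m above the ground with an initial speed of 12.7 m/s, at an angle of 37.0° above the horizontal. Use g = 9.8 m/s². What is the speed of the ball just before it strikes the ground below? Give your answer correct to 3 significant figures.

49.9 m/s

v_x = 12.7 cos 37.0° = 10.14 m/s is unchanged throughout.
For the vertical component, v_y² = v_y0² + 2 g h = (7.643)² + 2×9.8×119 = 2391, so |v_y| = 48.90 m/s.
Impact speed = √(v_x² + v_y²) = √(102.8 + 2391) = 49.9 m/s.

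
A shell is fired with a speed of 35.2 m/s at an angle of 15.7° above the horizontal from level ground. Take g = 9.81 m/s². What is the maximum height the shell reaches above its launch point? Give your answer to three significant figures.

Vertical component of launch velocity: v_y = 35.2 sin 15.7° = 9.525 m/s.
At the highest point the vertical velocity is zero, so v_y² = 2 g h_max.
h_max = (9.525)² / (2 × 9.81) = 90.73 / 19.62 = 4.62 m.

4.62 m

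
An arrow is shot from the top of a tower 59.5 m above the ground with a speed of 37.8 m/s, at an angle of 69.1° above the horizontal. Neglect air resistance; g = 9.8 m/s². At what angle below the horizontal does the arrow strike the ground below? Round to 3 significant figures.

74.7°

v_x = 37.8 cos 69.1° = 13.48 m/s.
At impact |v_y| = √(v_y0² + 2 g h) = √(35.31² + 2×9.8×59.5) = 49.12 m/s.
Angle below horizontal = arctan(|v_y| / v_x) = arctan(49.12 / 13.48) = 74.7°.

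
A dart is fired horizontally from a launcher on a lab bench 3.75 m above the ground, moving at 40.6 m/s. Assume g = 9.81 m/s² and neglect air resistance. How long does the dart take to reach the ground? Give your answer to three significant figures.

0.874 s

The horizontal speed doesn't affect the fall. With v_y0 = 0, h = ½ g t².
t = √(2 × 3.75 / 9.81) = √0.7645 = 0.874 s.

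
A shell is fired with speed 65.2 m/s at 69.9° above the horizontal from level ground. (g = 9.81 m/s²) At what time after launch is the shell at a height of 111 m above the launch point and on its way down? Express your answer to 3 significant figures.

10.3 s

v_y0 = 65.2 sin 69.9° = 61.23 m/s.
Set y = v_y0 t − ½ g t² = 111: 4.905 t² − 61.23 t + 111 = 0.
t = [61.23 ± √(3749 − 2178)] / 9.81 = (61.23 ± 39.64) / 9.81, giving t = 2.20 s or t = 10.3 s.
On the way down corresponds to the larger root: t = 10.3 s.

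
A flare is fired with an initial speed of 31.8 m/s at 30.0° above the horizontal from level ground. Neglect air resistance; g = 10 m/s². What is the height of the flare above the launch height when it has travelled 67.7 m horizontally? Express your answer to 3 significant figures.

8.87 m

v_x = 31.8 cos 30.0° = 27.54 m/s, v_y0 = 31.8 sin 30.0° = 15.90 m/s.
Time to reach x = 67.7 m: t = x / v_x = 67.7 / 27.54 = 2.458 s.
y = v_y0 t − ½ g t² = 15.90×2.458 − 5.000×2.458² = 8.87 m.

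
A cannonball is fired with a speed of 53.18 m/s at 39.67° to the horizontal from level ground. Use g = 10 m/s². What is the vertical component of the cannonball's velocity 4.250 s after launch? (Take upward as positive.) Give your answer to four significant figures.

Initial vertical component: v_y0 = 53.18 sin 39.67° = 33.948 m/s.
v_y(t) = v_y0 − g t = 33.948 − 10 × 4.250 = -8.552 m/s.

-8.552 m/s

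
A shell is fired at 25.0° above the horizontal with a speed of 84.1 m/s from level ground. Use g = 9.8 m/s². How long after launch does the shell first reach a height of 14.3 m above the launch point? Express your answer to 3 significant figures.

v_y0 = 84.1 sin 25.0° = 35.54 m/s.
Set y = v_y0 t − ½ g t² = 14.3: 4.900 t² − 35.54 t + 14.3 = 0.
t = [35.54 ± √(1263 − 280.3)] / 9.8 = (35.54 ± 31.35) / 9.8, giving t = 0.428 s or t = 6.83 s.
The shell is on the way up at the first time, so t = 0.428 s.

0.428 s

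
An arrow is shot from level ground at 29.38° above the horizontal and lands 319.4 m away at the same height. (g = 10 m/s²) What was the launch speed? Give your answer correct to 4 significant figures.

On level ground, R = v₀² sin(2θ) / g, so v₀ = √(R g / sin 2θ).
sin(2 × 29.38°) = 0.8550.
v₀ = √(319.4 × 10 / 0.8550) = √3735.7 = 61.12 m/s.

61.12 m/s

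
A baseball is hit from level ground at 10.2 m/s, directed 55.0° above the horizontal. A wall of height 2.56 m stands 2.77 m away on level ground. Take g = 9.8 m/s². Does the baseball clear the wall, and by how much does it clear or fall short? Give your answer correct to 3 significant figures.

v_x = 10.2 cos 55.0° = 5.850 m/s; v_y0 = 10.2 sin 55.0° = 8.355 m/s.
Time to reach the wall: t = 2.77 / 5.850 = 0.4735 s.
Height at that point: y = 8.355×0.4735 − 4.900×0.4735² = 2.858 m.
That is 2.858 − 2.56 = 0.298 m above the top of the wall, so the baseball clears it.

Yes — it clears the wall by 0.298 m.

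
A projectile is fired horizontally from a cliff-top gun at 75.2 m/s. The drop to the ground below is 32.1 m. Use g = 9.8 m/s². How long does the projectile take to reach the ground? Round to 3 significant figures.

2.56 s

The horizontal speed doesn't affect the fall. With v_y0 = 0, h = ½ g t².
t = √(2 × 32.1 / 9.8) = √6.551 = 2.56 s.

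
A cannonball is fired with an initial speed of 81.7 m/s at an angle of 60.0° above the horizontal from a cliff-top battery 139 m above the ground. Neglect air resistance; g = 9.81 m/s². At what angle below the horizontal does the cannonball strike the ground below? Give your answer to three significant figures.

65.1°

v_x = 81.7 cos 60.0° = 40.85 m/s.
At impact |v_y| = √(v_y0² + 2 g h) = √(70.75² + 2×9.81×139) = 87.94 m/s.
Angle below horizontal = arctan(|v_y| / v_x) = arctan(87.94 / 40.85) = 65.1°.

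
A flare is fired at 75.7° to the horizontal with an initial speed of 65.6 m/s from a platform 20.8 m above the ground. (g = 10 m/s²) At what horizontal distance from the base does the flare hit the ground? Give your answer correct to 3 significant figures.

211 m

Components: v_x = 65.6 cos 75.7° = 16.20 m/s, v_y = 65.6 sin 75.7° = 63.57 m/s.
Vertical: 0 = 20.8 + 63.57 t − ½(10) t² ⇒ 5.000 t² − 63.57 t − 20.8 = 0.
t = [63.57 + √(4041 + 416.0)] / 10.00 = 13.03 s.
Horizontal: R = v_x · t = 16.20 × 13.03 = 211 m.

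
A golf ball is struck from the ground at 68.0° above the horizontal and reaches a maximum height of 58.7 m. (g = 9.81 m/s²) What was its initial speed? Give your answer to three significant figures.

36.6 m/s

At maximum height v_y = 0, so (v₀ sin θ)² = 2 g H.
v₀ sin 68.0° = √(2 × 9.81 × 58.7) = 33.94 m/s.
v₀ = 33.94 / sin 68.0° = 33.94 / 0.9272 = 36.6 m/s.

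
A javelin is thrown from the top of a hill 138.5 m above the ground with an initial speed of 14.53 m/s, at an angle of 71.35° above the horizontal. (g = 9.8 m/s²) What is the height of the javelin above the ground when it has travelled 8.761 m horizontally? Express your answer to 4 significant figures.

v_x = 14.53 cos 71.35° = 4.6465 m/s, v_y0 = 14.53 sin 71.35° = 13.767 m/s.
Time to reach x = 8.761 m: t = x / v_x = 8.761 / 4.6465 = 1.8855 s.
y = 138.5 + v_y0 t − ½ g t² = 138.5 + 13.767×1.8855 − 4.900×1.8855² = 147.0 m.

147.0 m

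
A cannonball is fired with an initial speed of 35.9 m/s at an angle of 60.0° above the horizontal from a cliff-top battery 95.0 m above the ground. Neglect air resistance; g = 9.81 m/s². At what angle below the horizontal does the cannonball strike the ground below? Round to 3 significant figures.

v_x = 35.9 cos 60.0° = 17.95 m/s.
At impact |v_y| = √(v_y0² + 2 g h) = √(31.09² + 2×9.81×95.0) = 53.20 m/s.
Angle below horizontal = arctan(|v_y| / v_x) = arctan(53.20 / 17.95) = 71.4°.

71.4°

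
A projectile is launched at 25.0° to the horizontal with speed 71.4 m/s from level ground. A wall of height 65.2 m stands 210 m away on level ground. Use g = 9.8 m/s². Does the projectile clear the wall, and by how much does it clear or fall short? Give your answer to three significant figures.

v_x = 71.4 cos 25.0° = 64.71 m/s; v_y0 = 71.4 sin 25.0° = 30.17 m/s.
Time to reach the wall: t = 210 / 64.71 = 3.245 s.
Height at that point: y = 30.17×3.245 − 4.900×3.245² = 46.30 m.
That is 65.2 − 46.30 = 18.9 m below the top of the wall, so the projectile does not clear it.

No — it falls 18.9 m short of clearing the wall.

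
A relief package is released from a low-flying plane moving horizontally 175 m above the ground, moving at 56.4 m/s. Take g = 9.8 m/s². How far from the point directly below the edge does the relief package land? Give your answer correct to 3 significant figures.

337 m

Initial vertical velocity is zero, so the fall time comes from h = ½ g t²: t = √(2 × 175 / 9.8) = 5.976 s.
Horizontal motion is uniform at 56.4 m/s, so x = 56.4 × 5.976 = 337 m.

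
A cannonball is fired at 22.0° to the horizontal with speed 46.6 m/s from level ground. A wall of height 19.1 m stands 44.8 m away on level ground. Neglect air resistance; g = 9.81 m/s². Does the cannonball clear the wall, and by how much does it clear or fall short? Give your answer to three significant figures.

v_x = 46.6 cos 22.0° = 43.21 m/s; v_y0 = 46.6 sin 22.0° = 17.46 m/s.
Time to reach the wall: t = 44.8 / 43.21 = 1.037 s.
Height at that point: y = 17.46×1.037 − 4.905×1.037² = 12.83 m.
That is 19.1 − 12.83 = 6.27 m below the top of the wall, so the cannonball does not clear it.

No — it falls 6.27 m short of clearing the wall.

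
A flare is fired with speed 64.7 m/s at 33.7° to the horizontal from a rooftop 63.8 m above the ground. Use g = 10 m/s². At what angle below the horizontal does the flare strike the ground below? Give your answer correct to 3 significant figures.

v_x = 64.7 cos 33.7° = 53.83 m/s.
At impact |v_y| = √(v_y0² + 2 g h) = √(35.90² + 2×10×63.8) = 50.64 m/s.
Angle below horizontal = arctan(|v_y| / v_x) = arctan(50.64 / 53.83) = 43.3°.

43.3°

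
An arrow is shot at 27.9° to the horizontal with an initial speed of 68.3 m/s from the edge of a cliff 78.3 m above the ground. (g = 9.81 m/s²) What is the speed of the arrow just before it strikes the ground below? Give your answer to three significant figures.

v_x = 68.3 cos 27.9° = 60.36 m/s is unchanged throughout.
For the vertical component, v_y² = v_y0² + 2 g h = (31.96)² + 2×9.81×78.3 = 2558, so |v_y| = 50.58 m/s.
Impact speed = √(v_x² + v_y²) = √(3643 + 2558) = 78.7 m/s.

78.7 m/s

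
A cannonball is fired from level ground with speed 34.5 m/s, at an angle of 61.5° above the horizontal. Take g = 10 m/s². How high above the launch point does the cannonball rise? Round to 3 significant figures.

46.0 m

Vertical component of launch velocity: v_y = 34.5 sin 61.5° = 30.32 m/s.
At the highest point the vertical velocity is zero, so v_y² = 2 g h_max.
h_max = (30.32)² / (2 × 10) = 919.3 / 20.00 = 46.0 m.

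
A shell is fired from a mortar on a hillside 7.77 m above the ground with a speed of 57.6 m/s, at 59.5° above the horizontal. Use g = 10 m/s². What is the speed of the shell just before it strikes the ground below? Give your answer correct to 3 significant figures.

58.9 m/s

v_x = 57.6 cos 59.5° = 29.23 m/s is unchanged throughout.
For the vertical component, v_y² = v_y0² + 2 g h = (49.63)² + 2×10×7.77 = 2619, so |v_y| = 51.18 m/s.
Impact speed = √(v_x² + v_y²) = √(854.4 + 2619) = 58.9 m/s.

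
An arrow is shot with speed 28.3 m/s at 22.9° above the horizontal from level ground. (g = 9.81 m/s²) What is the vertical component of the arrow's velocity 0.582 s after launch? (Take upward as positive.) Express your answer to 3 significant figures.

5.30 m/s

Initial vertical component: v_y0 = 28.3 sin 22.9° = 11.01 m/s.
v_y(t) = v_y0 − g t = 11.01 − 9.81 × 0.582 = 5.30 m/s.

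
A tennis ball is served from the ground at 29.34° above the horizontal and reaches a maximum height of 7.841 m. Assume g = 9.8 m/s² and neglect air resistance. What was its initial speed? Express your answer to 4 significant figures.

At maximum height v_y = 0, so (v₀ sin θ)² = 2 g H.
v₀ sin 29.34° = √(2 × 9.8 × 7.841) = 12.397 m/s.
v₀ = 12.397 / sin 29.34° = 12.397 / 0.4900 = 25.30 m/s.

25.30 m/s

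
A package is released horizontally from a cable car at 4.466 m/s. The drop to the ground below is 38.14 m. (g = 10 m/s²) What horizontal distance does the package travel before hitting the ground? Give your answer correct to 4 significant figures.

Initial vertical velocity is zero, so the fall time comes from h = ½ g t²: t = √(2 × 38.14 / 10) = 2.7619 s.
Horizontal motion is uniform at 4.466 m/s, so x = 4.466 × 2.7619 = 12.33 m.

12.33 m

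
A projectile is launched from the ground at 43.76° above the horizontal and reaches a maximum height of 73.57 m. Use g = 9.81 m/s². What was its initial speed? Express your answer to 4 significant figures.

54.93 m/s

At maximum height v_y = 0, so (v₀ sin θ)² = 2 g H.
v₀ sin 43.76° = √(2 × 9.81 × 73.57) = 37.993 m/s.
v₀ = 37.993 / sin 43.76° = 37.993 / 0.6916 = 54.93 m/s.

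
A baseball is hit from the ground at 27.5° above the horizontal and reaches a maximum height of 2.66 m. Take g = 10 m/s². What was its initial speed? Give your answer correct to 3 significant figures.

15.8 m/s

At maximum height v_y = 0, so (v₀ sin θ)² = 2 g H.
v₀ sin 27.5° = √(2 × 10 × 2.66) = 7.294 m/s.
v₀ = 7.294 / sin 27.5° = 7.294 / 0.4617 = 15.8 m/s.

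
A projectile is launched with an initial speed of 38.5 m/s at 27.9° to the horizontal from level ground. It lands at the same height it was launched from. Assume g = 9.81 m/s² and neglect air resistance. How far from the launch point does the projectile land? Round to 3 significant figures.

Components: v_x = 38.5 cos 27.9° = 34.02 m/s, v_y = 38.5 sin 27.9° = 18.02 m/s.
Time of flight (same landing height): t = 2 v_y / g = 2 × 18.02 / 9.81 = 3.674 s.
Range: R = v_x · t = 34.02 × 3.674 = 125 m.

125 m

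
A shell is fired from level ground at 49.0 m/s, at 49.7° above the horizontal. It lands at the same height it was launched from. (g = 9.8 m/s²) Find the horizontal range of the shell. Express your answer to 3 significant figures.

242 m

Components: v_x = 49.0 cos 49.7° = 31.69 m/s, v_y = 49.0 sin 49.7° = 37.37 m/s.
Time of flight (same landing height): t = 2 v_y / g = 2 × 37.37 / 9.8 = 7.627 s.
Range: R = v_x · t = 31.69 × 7.627 = 242 m.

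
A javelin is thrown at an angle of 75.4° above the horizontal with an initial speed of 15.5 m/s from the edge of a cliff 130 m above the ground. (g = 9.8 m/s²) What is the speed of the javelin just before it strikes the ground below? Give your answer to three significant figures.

v_x = 15.5 cos 75.4° = 3.907 m/s is unchanged throughout.
For the vertical component, v_y² = v_y0² + 2 g h = (15.00)² + 2×9.8×130 = 2773, so |v_y| = 52.66 m/s.
Impact speed = √(v_x² + v_y²) = √(15.26 + 2773) = 52.8 m/s.

52.8 m/s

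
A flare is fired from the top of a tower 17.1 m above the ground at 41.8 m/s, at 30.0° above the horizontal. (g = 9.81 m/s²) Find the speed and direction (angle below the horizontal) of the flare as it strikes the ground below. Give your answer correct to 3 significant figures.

45.6 m/s at 37.5° below the horizontal

v_x = 41.8 cos 30.0° = 36.20 m/s (constant).
|v_y| at impact = √((20.90)² + 2×9.81×17.1) = 27.79 m/s.
Speed = √(36.20² + 27.79²) = 45.6 m/s; angle = arctan(27.79/36.20) = 37.5° below horizontal.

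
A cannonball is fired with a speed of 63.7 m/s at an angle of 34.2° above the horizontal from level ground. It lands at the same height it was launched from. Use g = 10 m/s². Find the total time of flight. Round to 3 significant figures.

Vertical component: v_y = 63.7 sin 34.2° = 35.80 m/s.
For a projectile landing at launch height, time of flight is t = 2 v_y / g = 2 × 35.80 / 10 = 7.16 s.

7.16 s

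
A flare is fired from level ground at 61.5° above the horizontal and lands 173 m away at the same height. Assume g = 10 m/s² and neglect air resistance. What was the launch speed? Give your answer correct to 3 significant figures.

On level ground, R = v₀² sin(2θ) / g, so v₀ = √(R g / sin 2θ).
sin(2 × 61.5°) = 0.8387.
v₀ = √(173 × 10 / 0.8387) = √2063 = 45.4 m/s.

45.4 m/s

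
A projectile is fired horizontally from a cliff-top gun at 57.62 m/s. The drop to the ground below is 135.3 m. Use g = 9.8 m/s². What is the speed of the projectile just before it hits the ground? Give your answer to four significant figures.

77.28 m/s

Fall time: t = √(2 × 135.3 / 9.8) = 5.2547 s.
At impact: v_x = 57.62 m/s (unchanged), v_y = g t = 9.8 × 5.2547 = 51.496 m/s.
Speed = √(v_x² + v_y²) = √(3320.1 + 2651.8) = 77.28 m/s.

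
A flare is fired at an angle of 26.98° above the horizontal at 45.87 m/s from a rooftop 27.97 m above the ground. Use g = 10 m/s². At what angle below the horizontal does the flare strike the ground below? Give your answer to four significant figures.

v_x = 45.87 cos 26.98° = 40.878 m/s.
At impact |v_y| = √(v_y0² + 2 g h) = √(20.810² + 2×10×27.97) = 31.503 m/s.
Angle below horizontal = arctan(|v_y| / v_x) = arctan(31.503 / 40.878) = 37.62°.

37.62°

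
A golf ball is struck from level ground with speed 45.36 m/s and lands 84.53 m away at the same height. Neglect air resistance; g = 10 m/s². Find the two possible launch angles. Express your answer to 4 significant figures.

Level-ground range: R = v₀² sin(2θ)/g ⇒ sin 2θ = R g / v₀² = 84.53×10/45.36² = 0.4108.
2θ = arcsin(0.4108) = 24.255° or 180° − 24.255° = 155.745°.
So θ = 12.13° or θ = 77.87°.

12.13° and 77.87°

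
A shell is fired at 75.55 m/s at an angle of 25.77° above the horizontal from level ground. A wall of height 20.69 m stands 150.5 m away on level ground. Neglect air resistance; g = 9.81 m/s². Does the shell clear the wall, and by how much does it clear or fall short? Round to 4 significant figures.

v_x = 75.55 cos 25.77° = 68.036 m/s; v_y0 = 75.55 sin 25.77° = 32.846 m/s.
Time to reach the wall: t = 150.5 / 68.036 = 2.2121 s.
Height at that point: y = 32.846×2.2121 − 4.905×2.2121² = 48.657 m.
That is 48.657 − 20.69 = 27.97 m above the top of the wall, so the shell clears it.

Yes — it clears the wall by 27.97 m.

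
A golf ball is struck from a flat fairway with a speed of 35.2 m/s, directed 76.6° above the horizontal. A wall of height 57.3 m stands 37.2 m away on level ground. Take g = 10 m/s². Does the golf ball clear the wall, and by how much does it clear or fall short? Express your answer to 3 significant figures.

v_x = 35.2 cos 76.6° = 8.158 m/s; v_y0 = 35.2 sin 76.6° = 34.24 m/s.
Time to reach the wall: t = 37.2 / 8.158 = 4.560 s.
Height at that point: y = 34.24×4.560 − 5.000×4.560² = 52.17 m.
That is 57.3 − 52.17 = 5.13 m below the top of the wall, so the golf ball does not clear it.

No — it falls 5.13 m short of clearing the wall.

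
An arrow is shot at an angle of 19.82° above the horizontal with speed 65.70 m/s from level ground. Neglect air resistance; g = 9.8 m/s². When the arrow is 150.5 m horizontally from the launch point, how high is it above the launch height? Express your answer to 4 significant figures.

v_x = 65.70 cos 19.82° = 61.808 m/s, v_y0 = 65.70 sin 19.82° = 22.277 m/s.
Time to reach x = 150.5 m: t = x / v_x = 150.5 / 61.808 = 2.4350 s.
y = v_y0 t − ½ g t² = 22.277×2.4350 − 4.900×2.4350² = 25.19 m.

25.19 m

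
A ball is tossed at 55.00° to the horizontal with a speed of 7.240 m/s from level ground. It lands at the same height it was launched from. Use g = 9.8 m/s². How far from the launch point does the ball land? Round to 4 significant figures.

5.026 m

For level ground, R = v₀² sin(2θ) / g.
sin(2 × 55.00°) = sin 110.00° = 0.9397.
R = (7.240)² × 0.9397 / 9.8 = 5.026 m.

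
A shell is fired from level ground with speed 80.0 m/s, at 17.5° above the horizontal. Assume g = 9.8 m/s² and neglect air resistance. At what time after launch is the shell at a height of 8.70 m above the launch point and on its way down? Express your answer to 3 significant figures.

v_y0 = 80.0 sin 17.5° = 24.06 m/s.
Set y = v_y0 t − ½ g t² = 8.70: 4.900 t² − 24.06 t + 8.70 = 0.
t = [24.06 ± √(578.9 − 170.5)] / 9.8 = (24.06 ± 20.21) / 9.8, giving t = 0.393 s or t = 4.52 s.
On the way down corresponds to the larger root: t = 4.52 s.

4.52 s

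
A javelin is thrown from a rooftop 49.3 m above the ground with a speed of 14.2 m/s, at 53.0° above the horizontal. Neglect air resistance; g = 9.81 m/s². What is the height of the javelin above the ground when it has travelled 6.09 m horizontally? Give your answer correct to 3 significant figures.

54.9 m

v_x = 14.2 cos 53.0° = 8.546 m/s, v_y0 = 14.2 sin 53.0° = 11.34 m/s.
Time to reach x = 6.09 m: t = x / v_x = 6.09 / 8.546 = 0.7126 s.
y = 49.3 + v_y0 t − ½ g t² = 49.3 + 11.34×0.7126 − 4.905×0.7126² = 54.9 m.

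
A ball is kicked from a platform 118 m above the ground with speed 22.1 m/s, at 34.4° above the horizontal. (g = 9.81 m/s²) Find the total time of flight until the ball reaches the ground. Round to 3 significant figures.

Vertical component: v_y = 22.1 sin 34.4° = 12.49 m/s.
Taking up as positive with launch at y = 118 m, landing at y = 0: 0 = 118 + 12.49 t − ½(9.81) t².
Solving 4.905 t² − 12.49 t − 118 = 0 gives t = [12.49 + √(12.49² + 4·4.905·118)] / 9.810 = 6.34 s.

6.34 s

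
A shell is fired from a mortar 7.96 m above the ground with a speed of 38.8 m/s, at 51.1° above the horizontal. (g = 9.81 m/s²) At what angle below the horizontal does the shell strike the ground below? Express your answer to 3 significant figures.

v_x = 38.8 cos 51.1° = 24.36 m/s.
At impact |v_y| = √(v_y0² + 2 g h) = √(30.20² + 2×9.81×7.96) = 32.68 m/s.
Angle below horizontal = arctan(|v_y| / v_x) = arctan(32.68 / 24.36) = 53.3°.

53.3°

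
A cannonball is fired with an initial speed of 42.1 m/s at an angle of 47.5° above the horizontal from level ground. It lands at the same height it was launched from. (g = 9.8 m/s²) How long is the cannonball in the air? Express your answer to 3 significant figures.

Vertical component: v_y = 42.1 sin 47.5° = 31.04 m/s.
For a projectile landing at launch height, time of flight is t = 2 v_y / g = 2 × 31.04 / 9.8 = 6.33 s.

6.33 s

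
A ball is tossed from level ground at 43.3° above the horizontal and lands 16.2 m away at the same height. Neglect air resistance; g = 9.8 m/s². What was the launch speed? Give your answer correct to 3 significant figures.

On level ground, R = v₀² sin(2θ) / g, so v₀ = √(R g / sin 2θ).
sin(2 × 43.3°) = 0.9982.
v₀ = √(16.2 × 9.8 / 0.9982) = √159.0 = 12.6 m/s.

12.6 m/s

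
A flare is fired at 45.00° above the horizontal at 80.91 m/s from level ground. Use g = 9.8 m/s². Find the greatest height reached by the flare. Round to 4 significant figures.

Vertical component of launch velocity: v_y = 80.91 sin 45.00° = 57.212 m/s.
At the highest point the vertical velocity is zero, so v_y² = 2 g h_max.
h_max = (57.212)² / (2 × 9.8) = 3273.2 / 19.60 = 167.0 m.

167.0 m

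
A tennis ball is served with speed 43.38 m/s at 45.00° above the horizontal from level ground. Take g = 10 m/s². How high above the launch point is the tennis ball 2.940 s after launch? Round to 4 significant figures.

v_y0 = 43.38 sin 45.00° = 30.674 m/s.
y(t) = v_y0 t − ½ g t² = 30.674×2.940 − 5.000×2.940² = 46.96 m.

46.96 m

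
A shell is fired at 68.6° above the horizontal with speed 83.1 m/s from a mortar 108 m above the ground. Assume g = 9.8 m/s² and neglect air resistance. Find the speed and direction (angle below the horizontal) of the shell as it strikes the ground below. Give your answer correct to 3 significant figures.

v_x = 83.1 cos 68.6° = 30.32 m/s (constant).
|v_y| at impact = √((77.37)² + 2×9.8×108) = 90.02 m/s.
Speed = √(30.32² + 90.02²) = 95.0 m/s; angle = arctan(90.02/30.32) = 71.4° below horizontal.

95.0 m/s at 71.4° below the horizontal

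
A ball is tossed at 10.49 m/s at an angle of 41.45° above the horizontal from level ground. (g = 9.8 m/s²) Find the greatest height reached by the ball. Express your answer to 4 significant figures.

2.460 m

Vertical component of launch velocity: v_y = 10.49 sin 41.45° = 6.9440 m/s.
At the highest point the vertical velocity is zero, so v_y² = 2 g h_max.
h_max = (6.9440)² / (2 × 9.8) = 48.219 / 19.60 = 2.460 m.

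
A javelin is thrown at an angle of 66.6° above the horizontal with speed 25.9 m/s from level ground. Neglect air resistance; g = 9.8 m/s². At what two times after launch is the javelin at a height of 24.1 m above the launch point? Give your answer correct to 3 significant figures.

v_y0 = 25.9 sin 66.6° = 23.77 m/s.
Set y = v_y0 t − ½ g t² = 24.1: 4.900 t² − 23.77 t + 24.1 = 0.
t = [23.77 ± √(565.0 − 472.4)] / 9.8 = (23.77 ± 9.623) / 9.8, giving t = 1.44 s or t = 3.41 s.
So the javelin is at 24.1 m at t = 1.44 s (rising) and t = 3.41 s (falling).

1.44 s and 3.41 s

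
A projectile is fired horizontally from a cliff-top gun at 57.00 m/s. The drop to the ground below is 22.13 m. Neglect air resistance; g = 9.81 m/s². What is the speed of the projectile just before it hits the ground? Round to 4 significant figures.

60.69 m/s

Fall time: t = √(2 × 22.13 / 9.81) = 2.1241 s.
At impact: v_x = 57.00 m/s (unchanged), v_y = g t = 9.81 × 2.1241 = 20.837 m/s.
Speed = √(v_x² + v_y²) = √(3249.0 + 434.18) = 60.69 m/s.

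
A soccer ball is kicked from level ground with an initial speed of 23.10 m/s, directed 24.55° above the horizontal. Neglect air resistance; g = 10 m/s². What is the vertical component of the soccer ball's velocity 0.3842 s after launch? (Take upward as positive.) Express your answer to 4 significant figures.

5.756 m/s

Initial vertical component: v_y0 = 23.10 sin 24.55° = 9.5978 m/s.
v_y(t) = v_y0 − g t = 9.5978 − 10 × 0.3842 = 5.756 m/s.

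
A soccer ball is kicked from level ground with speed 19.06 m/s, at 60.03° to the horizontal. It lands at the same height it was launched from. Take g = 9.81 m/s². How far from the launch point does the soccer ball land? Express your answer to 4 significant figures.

32.05 m

Components: v_x = 19.06 cos 60.03° = 9.5214 m/s, v_y = 19.06 sin 60.03° = 16.511 m/s.
Time of flight (same landing height): t = 2 v_y / g = 2 × 16.511 / 9.81 = 3.3662 s.
Range: R = v_x · t = 9.5214 × 3.3662 = 32.05 m.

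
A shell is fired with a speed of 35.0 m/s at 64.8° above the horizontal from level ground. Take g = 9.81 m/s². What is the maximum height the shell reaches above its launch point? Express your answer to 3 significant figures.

51.1 m

Vertical component of launch velocity: v_y = 35.0 sin 64.8° = 31.67 m/s.
At the highest point the vertical velocity is zero, so v_y² = 2 g h_max.
h_max = (31.67)² / (2 × 9.81) = 1003 / 19.62 = 51.1 m.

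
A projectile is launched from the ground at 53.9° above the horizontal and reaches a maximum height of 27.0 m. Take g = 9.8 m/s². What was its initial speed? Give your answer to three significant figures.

28.5 m/s

At maximum height v_y = 0, so (v₀ sin θ)² = 2 g H.
v₀ sin 53.9° = √(2 × 9.8 × 27.0) = 23.00 m/s.
v₀ = 23.00 / sin 53.9° = 23.00 / 0.8080 = 28.5 m/s.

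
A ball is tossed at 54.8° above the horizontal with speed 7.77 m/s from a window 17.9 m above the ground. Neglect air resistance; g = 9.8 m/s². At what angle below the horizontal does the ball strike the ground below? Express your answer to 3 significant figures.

v_x = 7.77 cos 54.8° = 4.479 m/s.
At impact |v_y| = √(v_y0² + 2 g h) = √(6.349² + 2×9.8×17.9) = 19.78 m/s.
Angle below horizontal = arctan(|v_y| / v_x) = arctan(19.78 / 4.479) = 77.2°.

77.2°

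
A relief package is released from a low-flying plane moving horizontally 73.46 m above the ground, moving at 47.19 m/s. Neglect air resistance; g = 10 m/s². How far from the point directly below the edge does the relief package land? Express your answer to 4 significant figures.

180.9 m

Initial vertical velocity is zero, so the fall time comes from h = ½ g t²: t = √(2 × 73.46 / 10) = 3.8330 s.
Horizontal motion is uniform at 47.19 m/s, so x = 47.19 × 3.8330 = 180.9 m.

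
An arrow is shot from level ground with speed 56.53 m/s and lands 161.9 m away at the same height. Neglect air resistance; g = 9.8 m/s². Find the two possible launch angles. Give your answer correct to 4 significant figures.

Level-ground range: R = v₀² sin(2θ)/g ⇒ sin 2θ = R g / v₀² = 161.9×9.8/56.53² = 0.4965.
2θ = arcsin(0.4965) = 29.769° or 180° − 29.769° = 150.231°.
So θ = 14.88° or θ = 75.12°.

14.88° and 75.12°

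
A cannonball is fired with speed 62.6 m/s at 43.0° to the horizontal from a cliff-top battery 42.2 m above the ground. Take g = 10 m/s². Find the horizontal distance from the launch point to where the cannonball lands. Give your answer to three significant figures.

432 m

Components: v_x = 62.6 cos 43.0° = 45.78 m/s, v_y = 62.6 sin 43.0° = 42.69 m/s.
Vertical: 0 = 42.2 + 42.69 t − ½(10) t² ⇒ 5.000 t² − 42.69 t − 42.2 = 0.
t = [42.69 + √(1822 + 844.0)] / 10.00 = 9.432 s.
Horizontal: R = v_x · t = 45.78 × 9.432 = 432 m.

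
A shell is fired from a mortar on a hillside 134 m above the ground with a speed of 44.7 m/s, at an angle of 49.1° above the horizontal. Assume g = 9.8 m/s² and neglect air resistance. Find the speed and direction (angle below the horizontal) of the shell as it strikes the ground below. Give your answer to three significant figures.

v_x = 44.7 cos 49.1° = 29.27 m/s (constant).
|v_y| at impact = √((33.79)² + 2×9.8×134) = 61.39 m/s.
Speed = √(29.27² + 61.39²) = 68.0 m/s; angle = arctan(61.39/29.27) = 64.5° below horizontal.

68.0 m/s at 64.5° below the horizontal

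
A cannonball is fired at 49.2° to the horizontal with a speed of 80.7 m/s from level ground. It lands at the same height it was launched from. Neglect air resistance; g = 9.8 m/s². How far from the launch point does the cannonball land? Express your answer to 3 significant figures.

For level ground, R = v₀² sin(2θ) / g.
sin(2 × 49.2°) = sin 98.40° = 0.9893.
R = (80.7)² × 0.9893 / 9.8 = 657 m.

657 m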